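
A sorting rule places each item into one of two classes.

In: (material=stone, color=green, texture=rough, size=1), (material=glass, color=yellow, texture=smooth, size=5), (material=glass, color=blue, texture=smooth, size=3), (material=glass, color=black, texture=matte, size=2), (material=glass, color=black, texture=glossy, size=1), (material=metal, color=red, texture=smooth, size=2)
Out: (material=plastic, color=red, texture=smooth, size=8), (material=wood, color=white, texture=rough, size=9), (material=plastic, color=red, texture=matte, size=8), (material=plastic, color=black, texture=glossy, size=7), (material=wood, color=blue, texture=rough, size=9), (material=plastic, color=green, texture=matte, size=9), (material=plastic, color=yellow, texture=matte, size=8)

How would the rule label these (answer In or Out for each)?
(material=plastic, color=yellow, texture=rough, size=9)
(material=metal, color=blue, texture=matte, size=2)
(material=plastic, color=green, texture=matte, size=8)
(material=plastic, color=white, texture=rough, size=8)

Out, In, Out, Out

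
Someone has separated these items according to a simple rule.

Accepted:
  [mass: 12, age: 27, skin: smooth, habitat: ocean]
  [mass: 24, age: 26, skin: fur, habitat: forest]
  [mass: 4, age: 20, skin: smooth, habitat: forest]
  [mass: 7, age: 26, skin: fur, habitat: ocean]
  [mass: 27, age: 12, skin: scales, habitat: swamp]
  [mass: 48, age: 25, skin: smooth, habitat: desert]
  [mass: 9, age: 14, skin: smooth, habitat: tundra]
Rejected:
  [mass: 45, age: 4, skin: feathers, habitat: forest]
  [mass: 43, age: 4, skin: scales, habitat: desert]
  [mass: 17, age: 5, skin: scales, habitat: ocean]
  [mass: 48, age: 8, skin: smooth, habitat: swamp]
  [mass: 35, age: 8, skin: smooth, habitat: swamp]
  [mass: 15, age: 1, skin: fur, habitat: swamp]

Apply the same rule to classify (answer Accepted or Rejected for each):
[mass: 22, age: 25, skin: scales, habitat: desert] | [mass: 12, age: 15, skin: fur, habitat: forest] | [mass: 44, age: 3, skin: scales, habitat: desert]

'Accepted' ⟺ age ≥ 12.
Accepted: [mass: 22, age: 25, skin: scales, habitat: desert], since age = 25.
Accepted: [mass: 12, age: 15, skin: fur, habitat: forest], since age = 15.
Rejected: [mass: 44, age: 3, skin: scales, habitat: desert], since age = 3.

Accepted, Accepted, Rejected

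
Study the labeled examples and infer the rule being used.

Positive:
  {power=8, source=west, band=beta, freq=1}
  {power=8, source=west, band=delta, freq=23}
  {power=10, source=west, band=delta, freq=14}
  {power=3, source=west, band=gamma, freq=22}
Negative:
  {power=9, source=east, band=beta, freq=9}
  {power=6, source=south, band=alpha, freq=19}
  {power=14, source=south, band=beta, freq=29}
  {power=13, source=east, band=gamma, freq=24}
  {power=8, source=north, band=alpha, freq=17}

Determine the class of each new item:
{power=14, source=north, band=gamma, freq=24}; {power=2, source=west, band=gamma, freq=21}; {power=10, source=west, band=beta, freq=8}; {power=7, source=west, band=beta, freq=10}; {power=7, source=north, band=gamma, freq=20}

All 'Positive' examples share one property — source is west — and every 'Negative' example lacks it.
{power=14, source=north, band=gamma, freq=24}: source is north — does not pass, so Negative.
{power=2, source=west, band=gamma, freq=21}: source is west — meets the rule, so Positive.
{power=10, source=west, band=beta, freq=8}: source is west — meets the rule, so Positive.
{power=7, source=west, band=beta, freq=10}: source is west — meets the rule, so Positive.
{power=7, source=north, band=gamma, freq=20}: source is north — does not pass, so Negative.

Negative, Positive, Positive, Positive, Negative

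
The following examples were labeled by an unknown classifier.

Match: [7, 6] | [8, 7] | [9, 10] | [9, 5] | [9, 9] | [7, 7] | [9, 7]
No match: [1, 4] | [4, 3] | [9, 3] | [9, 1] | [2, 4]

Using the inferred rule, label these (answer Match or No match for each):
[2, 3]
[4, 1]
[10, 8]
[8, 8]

No match, No match, Match, Match

Rule: sum ≥ 13. This holds for each 'Match' example and fails for each 'No match' one.
[2, 3]: 2+3 = 5 — does not satisfy this, so No match.
[4, 1]: 4+1 = 5 — does not satisfy this, so No match.
[10, 8]: 10+8 = 18 — satisfies this, so Match.
[8, 8]: 8+8 = 16 — satisfies this, so Match.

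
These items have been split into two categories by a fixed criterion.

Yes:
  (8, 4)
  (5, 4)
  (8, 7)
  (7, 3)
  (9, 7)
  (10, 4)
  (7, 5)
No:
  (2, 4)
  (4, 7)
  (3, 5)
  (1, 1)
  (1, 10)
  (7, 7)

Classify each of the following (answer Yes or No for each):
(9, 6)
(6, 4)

Rule: first > second. This holds for each 'Yes' example and fails for each 'No' one.

Yes, Yes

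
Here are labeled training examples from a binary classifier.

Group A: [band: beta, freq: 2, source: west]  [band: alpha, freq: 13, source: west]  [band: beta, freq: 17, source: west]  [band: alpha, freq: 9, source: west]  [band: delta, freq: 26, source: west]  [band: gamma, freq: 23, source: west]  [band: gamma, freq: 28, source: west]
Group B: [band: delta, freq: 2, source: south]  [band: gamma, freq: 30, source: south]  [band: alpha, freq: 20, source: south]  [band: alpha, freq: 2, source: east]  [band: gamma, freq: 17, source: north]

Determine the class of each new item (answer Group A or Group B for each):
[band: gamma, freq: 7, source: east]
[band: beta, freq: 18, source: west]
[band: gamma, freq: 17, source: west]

Every 'Group A' example satisfies: source is west. None of the 'Group B' examples do.

Group B, Group A, Group A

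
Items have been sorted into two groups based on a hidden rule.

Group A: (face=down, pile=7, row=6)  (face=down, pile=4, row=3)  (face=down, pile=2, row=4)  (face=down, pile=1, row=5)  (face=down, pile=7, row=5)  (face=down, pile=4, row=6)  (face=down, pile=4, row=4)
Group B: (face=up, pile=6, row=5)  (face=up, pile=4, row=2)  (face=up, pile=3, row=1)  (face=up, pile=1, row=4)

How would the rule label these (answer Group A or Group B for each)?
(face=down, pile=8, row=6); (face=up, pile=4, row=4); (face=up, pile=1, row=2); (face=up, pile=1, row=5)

Group A, Group B, Group B, Group B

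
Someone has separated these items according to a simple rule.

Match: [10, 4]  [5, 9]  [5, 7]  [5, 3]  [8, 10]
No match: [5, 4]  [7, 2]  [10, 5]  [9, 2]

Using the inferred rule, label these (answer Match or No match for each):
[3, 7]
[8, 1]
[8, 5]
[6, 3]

Checking candidate rules against both groups, what survives is: sum is even.
[3, 7]: Match (3+7 = 10). [8, 1]: No match (8+1 = 9). [8, 5]: No match (8+5 = 13). [6, 3]: No match (6+3 = 9).

Match, No match, No match, No match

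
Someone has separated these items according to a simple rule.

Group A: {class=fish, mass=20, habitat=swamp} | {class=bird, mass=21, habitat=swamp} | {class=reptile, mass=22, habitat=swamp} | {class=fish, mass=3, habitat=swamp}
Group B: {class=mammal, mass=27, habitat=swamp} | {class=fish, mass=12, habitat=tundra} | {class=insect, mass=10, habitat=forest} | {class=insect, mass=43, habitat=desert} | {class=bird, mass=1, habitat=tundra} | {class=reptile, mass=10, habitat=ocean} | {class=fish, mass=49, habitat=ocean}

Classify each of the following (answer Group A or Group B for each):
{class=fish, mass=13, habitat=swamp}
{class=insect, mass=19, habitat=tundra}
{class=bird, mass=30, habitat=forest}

The pattern is that an item is 'Group A' exactly when: habitat is swamp AND mass ≤ 22.
{class=fish, mass=13, habitat=swamp}: Group A (habitat is swamp, mass = 13).
{class=insect, mass=19, habitat=tundra}: Group B (habitat is tundra, mass = 19).
{class=bird, mass=30, habitat=forest}: Group B (habitat is forest, mass = 30).

Group A, Group B, Group B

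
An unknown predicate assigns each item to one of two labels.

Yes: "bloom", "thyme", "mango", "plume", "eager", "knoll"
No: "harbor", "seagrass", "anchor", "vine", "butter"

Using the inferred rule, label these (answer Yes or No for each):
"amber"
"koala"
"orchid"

Yes, Yes, No

Every 'Yes' example satisfies: odd length. None of the 'No' examples do.
"amber": length 5, has this property → Yes. "koala": length 5, has this property → Yes. "orchid": length 6, fails the rule → No.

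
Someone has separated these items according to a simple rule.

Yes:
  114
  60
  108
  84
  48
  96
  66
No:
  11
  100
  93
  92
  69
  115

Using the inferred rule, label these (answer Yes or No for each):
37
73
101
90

No, No, No, Yes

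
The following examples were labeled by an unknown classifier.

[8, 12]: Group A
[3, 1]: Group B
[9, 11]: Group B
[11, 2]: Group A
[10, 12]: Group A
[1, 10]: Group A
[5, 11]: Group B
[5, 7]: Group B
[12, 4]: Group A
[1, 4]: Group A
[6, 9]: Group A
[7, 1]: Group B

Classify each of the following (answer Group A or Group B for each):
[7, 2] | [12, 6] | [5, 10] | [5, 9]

Group A, Group A, Group A, Group B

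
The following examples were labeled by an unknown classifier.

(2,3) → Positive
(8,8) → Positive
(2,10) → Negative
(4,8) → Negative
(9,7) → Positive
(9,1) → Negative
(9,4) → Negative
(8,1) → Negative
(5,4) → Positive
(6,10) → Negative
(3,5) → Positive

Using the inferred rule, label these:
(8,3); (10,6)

Negative, Negative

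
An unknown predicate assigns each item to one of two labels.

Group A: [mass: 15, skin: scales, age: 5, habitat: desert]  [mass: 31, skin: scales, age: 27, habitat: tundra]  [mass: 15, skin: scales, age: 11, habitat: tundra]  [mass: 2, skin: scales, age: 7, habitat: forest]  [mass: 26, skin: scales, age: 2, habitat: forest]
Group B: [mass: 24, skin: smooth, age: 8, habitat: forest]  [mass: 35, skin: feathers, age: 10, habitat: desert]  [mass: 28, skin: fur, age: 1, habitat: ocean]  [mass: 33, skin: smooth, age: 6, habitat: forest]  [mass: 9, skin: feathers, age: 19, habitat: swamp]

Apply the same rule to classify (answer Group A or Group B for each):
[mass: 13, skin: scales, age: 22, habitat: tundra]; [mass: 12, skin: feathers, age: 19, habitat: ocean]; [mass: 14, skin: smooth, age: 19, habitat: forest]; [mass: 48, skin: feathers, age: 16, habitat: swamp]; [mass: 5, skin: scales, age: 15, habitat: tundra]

Group A, Group B, Group B, Group B, Group A

The rule appears to be: skin is scales.
[mass: 13, skin: scales, age: 22, habitat: tundra]: skin is scales — has this property, so Group A. [mass: 12, skin: feathers, age: 19, habitat: ocean]: skin is feathers — does not fit, so Group B. [mass: 14, skin: smooth, age: 19, habitat: forest]: skin is smooth — does not fit, so Group B. [mass: 48, skin: feathers, age: 16, habitat: swamp]: skin is feathers — does not fit, so Group B. [mass: 5, skin: scales, age: 15, habitat: tundra]: skin is scales — has this property, so Group A.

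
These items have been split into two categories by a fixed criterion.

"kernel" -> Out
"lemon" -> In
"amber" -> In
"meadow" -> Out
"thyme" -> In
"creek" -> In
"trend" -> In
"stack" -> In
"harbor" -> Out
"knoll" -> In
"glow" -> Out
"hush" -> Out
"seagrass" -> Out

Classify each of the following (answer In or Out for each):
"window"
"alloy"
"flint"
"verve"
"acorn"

Out, In, In, In, In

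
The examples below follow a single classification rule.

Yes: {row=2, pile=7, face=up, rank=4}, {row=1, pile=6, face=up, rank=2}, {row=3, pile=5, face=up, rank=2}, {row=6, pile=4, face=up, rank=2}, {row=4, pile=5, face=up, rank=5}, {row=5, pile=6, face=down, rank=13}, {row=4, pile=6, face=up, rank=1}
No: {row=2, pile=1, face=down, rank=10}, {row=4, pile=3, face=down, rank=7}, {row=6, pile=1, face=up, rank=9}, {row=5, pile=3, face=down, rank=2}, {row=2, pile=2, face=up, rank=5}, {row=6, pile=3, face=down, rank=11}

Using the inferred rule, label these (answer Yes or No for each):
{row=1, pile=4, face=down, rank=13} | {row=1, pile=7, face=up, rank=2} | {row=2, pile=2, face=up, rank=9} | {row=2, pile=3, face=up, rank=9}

Yes, Yes, No, No

The common property of the 'Yes' items is: pile ≥ 4. No 'No' item has it.
{row=1, pile=4, face=down, rank=13} → pile = 4 → Yes. {row=1, pile=7, face=up, rank=2} → pile = 7 → Yes. {row=2, pile=2, face=up, rank=9} → pile = 2 → No. {row=2, pile=3, face=up, rank=9} → pile = 3 → No.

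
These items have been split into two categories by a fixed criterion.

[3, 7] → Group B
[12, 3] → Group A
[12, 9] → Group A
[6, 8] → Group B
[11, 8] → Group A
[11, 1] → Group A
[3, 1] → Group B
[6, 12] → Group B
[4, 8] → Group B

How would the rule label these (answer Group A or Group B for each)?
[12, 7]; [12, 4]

The classifier is using: first ≥ 7.

Group A, Group A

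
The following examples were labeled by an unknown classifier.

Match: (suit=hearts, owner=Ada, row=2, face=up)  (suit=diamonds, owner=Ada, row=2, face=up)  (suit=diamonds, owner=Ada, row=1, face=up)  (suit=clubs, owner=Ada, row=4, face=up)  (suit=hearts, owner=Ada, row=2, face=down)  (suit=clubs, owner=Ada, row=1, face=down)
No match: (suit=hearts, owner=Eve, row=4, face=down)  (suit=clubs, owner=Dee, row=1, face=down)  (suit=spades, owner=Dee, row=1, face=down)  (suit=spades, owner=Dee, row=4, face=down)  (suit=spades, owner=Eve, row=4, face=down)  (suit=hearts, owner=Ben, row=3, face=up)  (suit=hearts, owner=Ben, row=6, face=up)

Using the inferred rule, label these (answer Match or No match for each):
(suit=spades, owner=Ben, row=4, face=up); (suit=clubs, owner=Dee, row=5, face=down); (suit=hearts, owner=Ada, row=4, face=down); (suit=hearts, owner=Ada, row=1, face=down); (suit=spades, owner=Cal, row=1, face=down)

Looking at the examples, the only property every 'Match' case has and every 'No match' case lacks is: owner is Ada.
(suit=spades, owner=Ben, row=4, face=up) → owner is Ben → No match.
(suit=clubs, owner=Dee, row=5, face=down) → owner is Dee → No match.
(suit=hearts, owner=Ada, row=4, face=down) → owner is Ada → Match.
(suit=hearts, owner=Ada, row=1, face=down) → owner is Ada → Match.
(suit=spades, owner=Cal, row=1, face=down) → owner is Cal → No match.

No match, No match, Match, Match, No match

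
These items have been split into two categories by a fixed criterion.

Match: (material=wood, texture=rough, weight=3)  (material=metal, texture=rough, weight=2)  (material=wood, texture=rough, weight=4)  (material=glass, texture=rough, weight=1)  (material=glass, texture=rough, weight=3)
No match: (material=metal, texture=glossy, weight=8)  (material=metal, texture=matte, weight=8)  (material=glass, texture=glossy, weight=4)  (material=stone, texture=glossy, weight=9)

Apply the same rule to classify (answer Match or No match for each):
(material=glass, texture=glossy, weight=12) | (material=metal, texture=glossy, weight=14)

The distinguishing property — texture is rough — holds for all the 'Match' cases and none of the 'No match' cases.
(material=glass, texture=glossy, weight=12): texture is glossy, does not pass → No match. (material=metal, texture=glossy, weight=14): texture is glossy, does not pass → No match.

No match, No match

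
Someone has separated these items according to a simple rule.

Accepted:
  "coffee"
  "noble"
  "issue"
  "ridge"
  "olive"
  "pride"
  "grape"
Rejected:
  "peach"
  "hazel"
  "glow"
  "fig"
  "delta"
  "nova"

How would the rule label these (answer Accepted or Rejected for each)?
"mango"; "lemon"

Rejected, Rejected

A rule that fits every label: ends with 'e' — true of each 'Accepted' example, false of each 'Rejected' one.
"mango": Rejected (ends with 'o'). "lemon": Rejected (ends with 'n').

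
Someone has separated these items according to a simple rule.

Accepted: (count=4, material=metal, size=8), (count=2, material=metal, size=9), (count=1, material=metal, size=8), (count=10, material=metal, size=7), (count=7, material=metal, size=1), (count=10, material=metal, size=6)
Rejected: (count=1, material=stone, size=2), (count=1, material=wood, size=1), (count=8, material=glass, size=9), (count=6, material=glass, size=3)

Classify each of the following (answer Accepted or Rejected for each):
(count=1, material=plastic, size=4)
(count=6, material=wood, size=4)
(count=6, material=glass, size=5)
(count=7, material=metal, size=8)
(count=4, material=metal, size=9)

The simplest hypothesis consistent with all the labels is: material is metal.
(count=1, material=plastic, size=4): material is plastic, lacks this property → Rejected.
(count=6, material=wood, size=4): material is wood, lacks this property → Rejected.
(count=6, material=glass, size=5): material is glass, lacks this property → Rejected.
(count=7, material=metal, size=8): material is metal, fits → Accepted.
(count=4, material=metal, size=9): material is metal, fits → Accepted.

Rejected, Rejected, Rejected, Accepted, Accepted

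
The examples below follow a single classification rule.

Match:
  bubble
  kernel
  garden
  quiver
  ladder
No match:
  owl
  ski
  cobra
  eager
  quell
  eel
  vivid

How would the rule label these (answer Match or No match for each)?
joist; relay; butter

One predicate separates the groups cleanly: even length.
joist: length 5, doesn't qualify → No match.
relay: length 5, doesn't qualify → No match.
butter: length 6, satisfies this → Match.

No match, No match, Match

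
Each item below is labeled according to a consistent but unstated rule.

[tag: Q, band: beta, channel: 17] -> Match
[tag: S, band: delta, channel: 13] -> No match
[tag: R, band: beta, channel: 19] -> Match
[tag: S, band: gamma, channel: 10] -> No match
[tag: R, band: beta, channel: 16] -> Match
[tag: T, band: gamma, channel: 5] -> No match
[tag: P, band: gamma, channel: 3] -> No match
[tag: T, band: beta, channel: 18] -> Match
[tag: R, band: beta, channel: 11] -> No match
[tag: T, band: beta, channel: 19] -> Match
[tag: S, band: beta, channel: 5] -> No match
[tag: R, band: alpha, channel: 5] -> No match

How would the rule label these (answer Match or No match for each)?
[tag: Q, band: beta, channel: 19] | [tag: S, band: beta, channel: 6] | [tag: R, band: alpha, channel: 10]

Rule: channel ≥ 16. This holds for each 'Match' example and fails for each 'No match' one.

Match, No match, No match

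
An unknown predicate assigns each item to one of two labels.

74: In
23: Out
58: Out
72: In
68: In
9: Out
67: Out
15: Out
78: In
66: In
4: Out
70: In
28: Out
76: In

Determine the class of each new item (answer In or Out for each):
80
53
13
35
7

Every 'In' example satisfies: even AND at least 66. None of the 'Out' examples do.
80: In (80 is even, 80 ≥ 66).
53: Out (53 is odd, 53 < 66).
13: Out (13 is odd, 13 < 66).
35: Out (35 is odd, 35 < 66).
7: Out (7 is odd, 7 < 66).

In, Out, Out, Out, Out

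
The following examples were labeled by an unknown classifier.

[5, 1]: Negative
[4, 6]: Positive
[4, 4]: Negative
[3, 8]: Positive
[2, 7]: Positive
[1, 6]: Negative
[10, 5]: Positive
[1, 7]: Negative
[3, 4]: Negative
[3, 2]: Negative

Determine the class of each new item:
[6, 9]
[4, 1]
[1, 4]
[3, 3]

Positive, Negative, Negative, Negative

The distinguishing property — sum ≥ 9 — holds for all the 'Positive' cases and none of the 'Negative' cases.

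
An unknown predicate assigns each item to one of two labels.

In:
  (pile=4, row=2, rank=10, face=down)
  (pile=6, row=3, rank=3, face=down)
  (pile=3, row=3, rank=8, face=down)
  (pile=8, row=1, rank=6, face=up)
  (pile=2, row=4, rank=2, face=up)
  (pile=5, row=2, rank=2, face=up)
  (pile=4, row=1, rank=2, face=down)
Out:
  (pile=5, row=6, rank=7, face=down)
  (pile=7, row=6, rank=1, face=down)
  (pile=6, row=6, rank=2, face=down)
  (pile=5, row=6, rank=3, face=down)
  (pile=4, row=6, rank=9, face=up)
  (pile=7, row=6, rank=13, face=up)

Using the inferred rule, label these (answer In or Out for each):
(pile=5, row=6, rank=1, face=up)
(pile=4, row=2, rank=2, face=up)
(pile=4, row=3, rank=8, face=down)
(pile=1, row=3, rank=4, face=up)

All 'In' examples share one property — row ≤ 4 — and every 'Out' example lacks it.
(pile=5, row=6, rank=1, face=up) → row = 6 → Out. (pile=4, row=2, rank=2, face=up) → row = 2 → In. (pile=4, row=3, rank=8, face=down) → row = 3 → In. (pile=1, row=3, rank=4, face=up) → row = 3 → In.

Out, In, In, In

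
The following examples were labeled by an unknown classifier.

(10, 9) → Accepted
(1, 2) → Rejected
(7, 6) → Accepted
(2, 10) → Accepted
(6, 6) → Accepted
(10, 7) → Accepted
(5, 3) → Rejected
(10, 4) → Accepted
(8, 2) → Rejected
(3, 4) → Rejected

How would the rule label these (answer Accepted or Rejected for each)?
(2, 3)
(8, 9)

All 'Accepted' examples share one property — sum ≥ 12 — and every 'Rejected' example lacks it.
Rejected: (2, 3), since 2+3 = 5.
Accepted: (8, 9), since 8+9 = 17.

Rejected, Accepted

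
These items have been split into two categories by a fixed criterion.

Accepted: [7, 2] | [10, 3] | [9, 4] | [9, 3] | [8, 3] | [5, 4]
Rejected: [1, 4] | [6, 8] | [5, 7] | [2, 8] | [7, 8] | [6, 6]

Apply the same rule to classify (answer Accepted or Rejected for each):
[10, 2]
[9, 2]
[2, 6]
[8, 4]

Accepted, Accepted, Rejected, Accepted

A rule that fits every label: first > second — true of each 'Accepted' example, false of each 'Rejected' one.
[10, 2]: Accepted (10 > 2).
[9, 2]: Accepted (9 > 2).
[2, 6]: Rejected (2 < 6).
[8, 4]: Accepted (8 > 4).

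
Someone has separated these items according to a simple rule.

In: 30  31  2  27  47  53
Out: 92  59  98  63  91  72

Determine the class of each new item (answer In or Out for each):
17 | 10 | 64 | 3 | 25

In, In, Out, In, In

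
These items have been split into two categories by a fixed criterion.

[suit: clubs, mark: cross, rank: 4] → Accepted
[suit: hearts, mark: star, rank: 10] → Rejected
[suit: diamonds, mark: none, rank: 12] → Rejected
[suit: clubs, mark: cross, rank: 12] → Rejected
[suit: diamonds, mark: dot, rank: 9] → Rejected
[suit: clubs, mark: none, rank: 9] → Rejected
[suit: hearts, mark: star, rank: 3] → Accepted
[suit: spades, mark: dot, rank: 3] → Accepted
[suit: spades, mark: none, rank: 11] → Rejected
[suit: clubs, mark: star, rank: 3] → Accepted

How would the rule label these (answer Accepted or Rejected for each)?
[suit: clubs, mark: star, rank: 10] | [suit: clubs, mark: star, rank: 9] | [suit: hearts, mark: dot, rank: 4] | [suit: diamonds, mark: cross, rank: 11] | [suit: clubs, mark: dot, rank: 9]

Rejected, Rejected, Accepted, Rejected, Rejected

One predicate separates the groups cleanly: rank ≤ 4.
[suit: clubs, mark: star, rank: 10]: rank = 10, fails this test → Rejected. [suit: clubs, mark: star, rank: 9]: rank = 9, fails this test → Rejected. [suit: hearts, mark: dot, rank: 4]: rank = 4, meets the rule → Accepted. [suit: diamonds, mark: cross, rank: 11]: rank = 11, fails this test → Rejected. [suit: clubs, mark: dot, rank: 9]: rank = 9, fails this test → Rejected.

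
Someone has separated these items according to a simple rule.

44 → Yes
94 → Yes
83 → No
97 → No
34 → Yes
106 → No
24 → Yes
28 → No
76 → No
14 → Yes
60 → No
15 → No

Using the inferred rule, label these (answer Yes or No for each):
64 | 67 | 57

Yes, No, No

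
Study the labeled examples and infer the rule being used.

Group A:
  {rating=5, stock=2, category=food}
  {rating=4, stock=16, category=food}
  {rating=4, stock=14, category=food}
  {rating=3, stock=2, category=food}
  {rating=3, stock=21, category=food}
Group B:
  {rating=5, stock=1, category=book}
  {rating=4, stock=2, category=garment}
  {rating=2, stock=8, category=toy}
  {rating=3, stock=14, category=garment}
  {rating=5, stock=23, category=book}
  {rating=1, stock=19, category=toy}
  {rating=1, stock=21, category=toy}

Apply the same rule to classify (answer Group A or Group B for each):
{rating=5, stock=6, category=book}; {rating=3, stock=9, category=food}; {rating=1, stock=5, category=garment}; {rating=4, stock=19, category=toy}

Group B, Group A, Group B, Group B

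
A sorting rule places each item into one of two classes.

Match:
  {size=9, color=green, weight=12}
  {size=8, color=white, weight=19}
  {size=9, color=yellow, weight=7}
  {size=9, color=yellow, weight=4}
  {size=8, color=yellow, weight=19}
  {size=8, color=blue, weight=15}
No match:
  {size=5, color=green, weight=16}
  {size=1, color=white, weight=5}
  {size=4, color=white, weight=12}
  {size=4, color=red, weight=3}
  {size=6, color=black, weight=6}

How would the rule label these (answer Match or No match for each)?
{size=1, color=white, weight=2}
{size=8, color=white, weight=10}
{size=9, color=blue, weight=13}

No match, Match, Match

One predicate separates the groups cleanly: size ≥ 8.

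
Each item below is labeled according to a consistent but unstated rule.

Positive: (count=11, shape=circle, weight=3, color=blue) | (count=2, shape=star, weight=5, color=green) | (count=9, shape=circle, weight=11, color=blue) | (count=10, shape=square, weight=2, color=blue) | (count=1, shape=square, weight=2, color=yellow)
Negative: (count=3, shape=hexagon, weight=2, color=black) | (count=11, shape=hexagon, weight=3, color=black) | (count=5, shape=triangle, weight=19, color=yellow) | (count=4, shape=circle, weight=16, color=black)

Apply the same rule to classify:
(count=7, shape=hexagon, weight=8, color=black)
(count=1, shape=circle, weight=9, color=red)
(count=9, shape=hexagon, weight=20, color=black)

The rule appears to be: color is blue OR count ≤ 2.
(count=7, shape=hexagon, weight=8, color=black) → color is black, count = 7 → Negative. (count=1, shape=circle, weight=9, color=red) → color is red, count = 1 → Positive. (count=9, shape=hexagon, weight=20, color=black) → color is black, count = 9 → Negative.

Negative, Positive, Negative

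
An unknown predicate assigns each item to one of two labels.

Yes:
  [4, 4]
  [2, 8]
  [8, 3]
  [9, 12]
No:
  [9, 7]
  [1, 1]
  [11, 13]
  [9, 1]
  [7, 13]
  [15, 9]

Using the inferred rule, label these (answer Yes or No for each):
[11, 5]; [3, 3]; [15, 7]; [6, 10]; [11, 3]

No, No, No, Yes, No

The classifier is using: product is even.
No: [11, 5], since 11·5 = 55. No: [3, 3], since 3·3 = 9. No: [15, 7], since 15·7 = 105. Yes: [6, 10], since 6·10 = 60. No: [11, 3], since 11·3 = 33.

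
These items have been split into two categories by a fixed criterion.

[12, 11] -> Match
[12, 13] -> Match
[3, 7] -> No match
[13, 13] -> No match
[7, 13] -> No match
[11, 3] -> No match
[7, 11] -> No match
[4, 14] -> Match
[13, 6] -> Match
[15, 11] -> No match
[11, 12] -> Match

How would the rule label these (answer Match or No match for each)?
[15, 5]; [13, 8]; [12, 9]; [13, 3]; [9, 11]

No match, Match, Match, No match, No match

'Match' ⟺ product is even.
[15, 5]: 15·5 = 75 — does not pass, so No match. [13, 8]: 13·8 = 104 — matches, so Match. [12, 9]: 12·9 = 108 — matches, so Match. [13, 3]: 13·3 = 39 — does not pass, so No match. [9, 11]: 9·11 = 99 — does not pass, so No match.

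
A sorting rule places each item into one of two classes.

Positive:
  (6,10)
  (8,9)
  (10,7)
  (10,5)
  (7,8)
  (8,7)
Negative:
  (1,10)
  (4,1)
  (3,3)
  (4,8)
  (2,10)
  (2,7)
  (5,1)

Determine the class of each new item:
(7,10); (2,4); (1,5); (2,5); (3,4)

Positive, Negative, Negative, Negative, Negative

The distinguishing property — sum ≥ 15 — holds for all the 'Positive' cases and none of the 'Negative' cases.
Positive: (7,10), since 7+10 = 17. Negative: (2,4), since 2+4 = 6. Negative: (1,5), since 1+5 = 6. Negative: (2,5), since 2+5 = 7. Negative: (3,4), since 3+4 = 7.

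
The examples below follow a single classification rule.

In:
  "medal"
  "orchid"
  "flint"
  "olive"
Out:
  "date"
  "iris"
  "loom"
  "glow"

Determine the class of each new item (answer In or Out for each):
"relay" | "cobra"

A rule that fits every label: length ≥ 5 — true of each 'In' example, false of each 'Out' one.

In, In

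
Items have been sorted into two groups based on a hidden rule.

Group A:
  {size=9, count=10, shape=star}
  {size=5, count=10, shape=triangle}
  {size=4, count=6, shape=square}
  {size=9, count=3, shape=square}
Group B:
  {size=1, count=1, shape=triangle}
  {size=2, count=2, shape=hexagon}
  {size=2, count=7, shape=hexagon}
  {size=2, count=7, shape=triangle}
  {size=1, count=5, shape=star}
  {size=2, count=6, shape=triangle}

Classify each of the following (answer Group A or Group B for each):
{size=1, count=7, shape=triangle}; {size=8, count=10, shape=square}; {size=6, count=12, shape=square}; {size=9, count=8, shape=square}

Group B, Group A, Group A, Group A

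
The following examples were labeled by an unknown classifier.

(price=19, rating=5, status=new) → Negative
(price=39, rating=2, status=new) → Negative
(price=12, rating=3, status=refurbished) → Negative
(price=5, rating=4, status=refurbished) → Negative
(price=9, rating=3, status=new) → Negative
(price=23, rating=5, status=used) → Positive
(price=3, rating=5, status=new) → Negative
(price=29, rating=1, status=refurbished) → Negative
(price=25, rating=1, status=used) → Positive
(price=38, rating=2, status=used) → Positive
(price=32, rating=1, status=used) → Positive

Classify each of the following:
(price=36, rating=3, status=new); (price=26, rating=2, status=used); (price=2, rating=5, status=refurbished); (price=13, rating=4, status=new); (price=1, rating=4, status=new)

Comparing the two groups points to one rule — status is used.
(price=36, rating=3, status=new): status is new — lacks this property, so Negative. (price=26, rating=2, status=used): status is used — satisfies this, so Positive. (price=2, rating=5, status=refurbished): status is refurbished — lacks this property, so Negative. (price=13, rating=4, status=new): status is new — lacks this property, so Negative. (price=1, rating=4, status=new): status is new — lacks this property, so Negative.

Negative, Positive, Negative, Negative, Negative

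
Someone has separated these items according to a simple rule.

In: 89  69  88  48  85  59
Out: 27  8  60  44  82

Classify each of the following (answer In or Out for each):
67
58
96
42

All 'In' examples share one property — digit sum ≥ 11 — and every 'Out' example lacks it.
67: digit sum 6+7 = 13, checks out → In.
58: digit sum 5+8 = 13, checks out → In.
96: digit sum 9+6 = 15, checks out → In.
42: digit sum 4+2 = 6, fails this test → Out.

In, In, In, Out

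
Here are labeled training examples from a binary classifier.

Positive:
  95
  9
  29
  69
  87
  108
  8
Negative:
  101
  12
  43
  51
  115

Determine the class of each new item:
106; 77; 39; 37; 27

Negative, Positive, Positive, Positive, Positive

The rule appears to be: digit sum ≥ 8.
106: digit sum 1+0+6 = 7, fails this test → Negative. 77: digit sum 7+7 = 14, satisfies this → Positive. 39: digit sum 3+9 = 12, satisfies this → Positive. 37: digit sum 3+7 = 10, satisfies this → Positive. 27: digit sum 2+7 = 9, satisfies this → Positive.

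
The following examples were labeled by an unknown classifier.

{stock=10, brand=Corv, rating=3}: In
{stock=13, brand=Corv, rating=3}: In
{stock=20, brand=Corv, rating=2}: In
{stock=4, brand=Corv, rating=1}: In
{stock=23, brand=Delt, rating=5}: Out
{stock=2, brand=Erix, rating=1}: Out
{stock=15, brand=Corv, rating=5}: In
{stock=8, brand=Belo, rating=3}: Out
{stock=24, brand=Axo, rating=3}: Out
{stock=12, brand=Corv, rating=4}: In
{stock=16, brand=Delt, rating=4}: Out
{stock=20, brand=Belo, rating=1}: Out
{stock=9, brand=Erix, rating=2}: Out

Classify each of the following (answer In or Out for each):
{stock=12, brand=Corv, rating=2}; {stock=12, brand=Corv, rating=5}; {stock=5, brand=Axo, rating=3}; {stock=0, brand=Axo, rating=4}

The distinguishing property — brand is Corv — holds for all the 'In' cases and none of the 'Out' cases.

In, In, Out, Out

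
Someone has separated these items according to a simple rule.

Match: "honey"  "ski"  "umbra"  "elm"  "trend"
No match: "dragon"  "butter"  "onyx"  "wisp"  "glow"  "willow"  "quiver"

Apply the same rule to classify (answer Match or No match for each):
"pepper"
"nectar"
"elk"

No match, No match, Match

The classifier is using: odd length.
"pepper" → length 6 → No match. "nectar" → length 6 → No match. "elk" → length 3 → Match.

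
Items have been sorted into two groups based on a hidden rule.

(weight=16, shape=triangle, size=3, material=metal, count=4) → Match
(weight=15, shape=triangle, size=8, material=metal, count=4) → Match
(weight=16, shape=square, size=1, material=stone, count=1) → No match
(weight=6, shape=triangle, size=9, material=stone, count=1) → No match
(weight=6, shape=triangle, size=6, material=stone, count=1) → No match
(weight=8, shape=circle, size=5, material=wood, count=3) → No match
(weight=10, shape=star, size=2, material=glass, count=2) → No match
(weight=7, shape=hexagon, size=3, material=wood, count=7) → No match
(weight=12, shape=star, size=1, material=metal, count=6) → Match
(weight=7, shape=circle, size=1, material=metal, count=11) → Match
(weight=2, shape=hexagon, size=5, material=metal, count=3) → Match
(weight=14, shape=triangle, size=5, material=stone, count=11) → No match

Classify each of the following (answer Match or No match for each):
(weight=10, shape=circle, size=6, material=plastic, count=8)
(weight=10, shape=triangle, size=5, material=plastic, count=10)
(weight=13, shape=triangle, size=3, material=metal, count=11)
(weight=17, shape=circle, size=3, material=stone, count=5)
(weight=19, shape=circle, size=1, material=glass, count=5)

No match, No match, Match, No match, No match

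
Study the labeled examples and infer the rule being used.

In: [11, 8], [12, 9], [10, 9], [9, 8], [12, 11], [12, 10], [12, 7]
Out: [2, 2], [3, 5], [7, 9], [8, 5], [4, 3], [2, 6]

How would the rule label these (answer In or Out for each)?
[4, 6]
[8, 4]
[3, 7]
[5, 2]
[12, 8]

Out, Out, Out, Out, In

Rule: sum ≥ 17. This holds for each 'In' example and fails for each 'Out' one.
[4, 6] → 4+6 = 10 → Out.
[8, 4] → 8+4 = 12 → Out.
[3, 7] → 3+7 = 10 → Out.
[5, 2] → 5+2 = 7 → Out.
[12, 8] → 12+8 = 20 → In.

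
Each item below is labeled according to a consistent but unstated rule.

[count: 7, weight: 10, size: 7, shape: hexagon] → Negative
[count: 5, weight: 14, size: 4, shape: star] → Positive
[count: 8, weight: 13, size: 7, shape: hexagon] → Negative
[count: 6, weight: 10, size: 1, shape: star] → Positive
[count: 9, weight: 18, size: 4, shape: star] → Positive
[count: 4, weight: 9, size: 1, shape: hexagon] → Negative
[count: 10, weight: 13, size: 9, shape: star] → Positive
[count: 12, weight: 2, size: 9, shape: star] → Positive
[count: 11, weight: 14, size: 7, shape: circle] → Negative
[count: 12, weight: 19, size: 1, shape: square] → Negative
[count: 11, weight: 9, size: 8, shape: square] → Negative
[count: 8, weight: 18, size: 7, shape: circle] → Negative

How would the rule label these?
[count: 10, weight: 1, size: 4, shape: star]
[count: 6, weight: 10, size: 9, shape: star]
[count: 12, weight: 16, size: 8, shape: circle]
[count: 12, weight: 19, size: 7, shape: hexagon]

The rule appears to be: shape is star.

Positive, Positive, Negative, Negative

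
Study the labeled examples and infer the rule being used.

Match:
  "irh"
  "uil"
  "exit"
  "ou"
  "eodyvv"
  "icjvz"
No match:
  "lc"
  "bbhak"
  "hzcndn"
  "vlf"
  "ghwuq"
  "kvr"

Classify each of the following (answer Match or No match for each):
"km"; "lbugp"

No match, No match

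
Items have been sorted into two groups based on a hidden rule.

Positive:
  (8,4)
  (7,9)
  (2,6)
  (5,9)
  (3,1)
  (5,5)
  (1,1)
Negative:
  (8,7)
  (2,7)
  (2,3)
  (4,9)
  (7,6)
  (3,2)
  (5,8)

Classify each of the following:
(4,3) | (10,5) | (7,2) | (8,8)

Negative, Negative, Negative, Positive

A rule that fits every label: sum is even — true of each 'Positive' example, false of each 'Negative' one.
Negative: (4,3), since 4+3 = 7.
Negative: (10,5), since 10+5 = 15.
Negative: (7,2), since 7+2 = 9.
Positive: (8,8), since 8+8 = 16.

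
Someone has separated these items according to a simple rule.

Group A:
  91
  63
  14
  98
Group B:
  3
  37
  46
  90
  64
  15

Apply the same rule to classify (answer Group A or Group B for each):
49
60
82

Looking at the examples, the only property every 'Group A' case has and every 'Group B' case lacks is: multiple of 7.
49: 49 = 7·7, passes → Group A.
60: 60 = 7·8 + 4, fails the rule → Group B.
82: 82 = 7·11 + 5, fails the rule → Group B.

Group A, Group B, Group B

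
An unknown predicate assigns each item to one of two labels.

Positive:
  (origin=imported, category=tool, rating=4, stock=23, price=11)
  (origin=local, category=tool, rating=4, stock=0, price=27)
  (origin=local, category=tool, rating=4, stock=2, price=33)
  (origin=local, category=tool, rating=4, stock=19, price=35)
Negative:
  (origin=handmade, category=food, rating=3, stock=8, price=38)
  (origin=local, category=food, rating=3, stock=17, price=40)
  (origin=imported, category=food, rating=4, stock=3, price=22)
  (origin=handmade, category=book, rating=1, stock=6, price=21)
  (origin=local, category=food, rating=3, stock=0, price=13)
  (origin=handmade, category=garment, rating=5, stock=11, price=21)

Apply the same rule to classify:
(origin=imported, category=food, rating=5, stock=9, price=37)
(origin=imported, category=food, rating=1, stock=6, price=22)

Negative, Negative

A rule that fits every label: category is tool — true of each 'Positive' example, false of each 'Negative' one.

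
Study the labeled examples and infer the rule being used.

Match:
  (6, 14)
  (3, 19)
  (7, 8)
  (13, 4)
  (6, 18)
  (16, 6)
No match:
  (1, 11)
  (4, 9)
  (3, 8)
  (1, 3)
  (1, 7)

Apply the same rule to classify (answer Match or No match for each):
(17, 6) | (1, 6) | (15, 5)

Match, No match, Match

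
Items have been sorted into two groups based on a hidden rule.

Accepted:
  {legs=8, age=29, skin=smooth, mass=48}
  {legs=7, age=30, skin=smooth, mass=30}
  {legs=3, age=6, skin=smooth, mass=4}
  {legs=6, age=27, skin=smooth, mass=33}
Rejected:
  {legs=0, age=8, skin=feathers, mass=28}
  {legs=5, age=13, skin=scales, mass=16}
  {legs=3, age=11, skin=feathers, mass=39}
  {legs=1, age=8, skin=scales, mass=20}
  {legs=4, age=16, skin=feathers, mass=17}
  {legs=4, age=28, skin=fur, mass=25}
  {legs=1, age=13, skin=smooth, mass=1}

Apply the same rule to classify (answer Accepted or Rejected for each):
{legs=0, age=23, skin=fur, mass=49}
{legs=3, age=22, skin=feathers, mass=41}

One predicate separates the groups cleanly: skin is smooth AND legs ≥ 3.
{legs=0, age=23, skin=fur, mass=49}: skin is fur, legs = 0, does not fit → Rejected.
{legs=3, age=22, skin=feathers, mass=41}: skin is feathers, legs = 3, does not fit → Rejected.

Rejected, Rejected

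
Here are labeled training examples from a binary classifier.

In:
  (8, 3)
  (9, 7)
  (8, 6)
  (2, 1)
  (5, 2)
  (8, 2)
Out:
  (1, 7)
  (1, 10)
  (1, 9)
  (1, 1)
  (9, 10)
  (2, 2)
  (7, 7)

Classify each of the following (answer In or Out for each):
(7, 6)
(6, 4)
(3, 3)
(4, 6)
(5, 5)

In, In, Out, Out, Out

A rule that fits every label: first > second — true of each 'In' example, false of each 'Out' one.
(7, 6): In (7 > 6). (6, 4): In (6 > 4). (3, 3): Out (3 = 3). (4, 6): Out (4 < 6). (5, 5): Out (5 = 5).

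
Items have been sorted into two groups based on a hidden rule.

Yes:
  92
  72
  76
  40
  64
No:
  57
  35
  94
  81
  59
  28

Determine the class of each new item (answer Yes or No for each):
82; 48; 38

The rule appears to be: multiple of 4 AND at least 35.

No, Yes, No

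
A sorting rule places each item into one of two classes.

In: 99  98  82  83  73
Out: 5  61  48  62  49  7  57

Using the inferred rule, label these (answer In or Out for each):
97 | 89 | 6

In, In, Out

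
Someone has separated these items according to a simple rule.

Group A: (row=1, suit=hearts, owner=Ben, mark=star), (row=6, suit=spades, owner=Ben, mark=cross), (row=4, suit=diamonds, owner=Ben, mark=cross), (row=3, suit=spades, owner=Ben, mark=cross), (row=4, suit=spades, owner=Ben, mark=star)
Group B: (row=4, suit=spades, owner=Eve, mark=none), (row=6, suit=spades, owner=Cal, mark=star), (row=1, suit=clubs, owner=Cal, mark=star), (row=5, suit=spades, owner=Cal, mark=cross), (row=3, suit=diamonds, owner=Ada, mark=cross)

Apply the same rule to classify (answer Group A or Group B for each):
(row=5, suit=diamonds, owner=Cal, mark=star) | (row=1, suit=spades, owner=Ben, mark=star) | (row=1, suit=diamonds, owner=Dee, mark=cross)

Group B, Group A, Group B

Comparing the two groups points to one rule — owner is Ben.
Group B: (row=5, suit=diamonds, owner=Cal, mark=star), since owner is Cal. Group A: (row=1, suit=spades, owner=Ben, mark=star), since owner is Ben. Group B: (row=1, suit=diamonds, owner=Dee, mark=cross), since owner is Dee.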